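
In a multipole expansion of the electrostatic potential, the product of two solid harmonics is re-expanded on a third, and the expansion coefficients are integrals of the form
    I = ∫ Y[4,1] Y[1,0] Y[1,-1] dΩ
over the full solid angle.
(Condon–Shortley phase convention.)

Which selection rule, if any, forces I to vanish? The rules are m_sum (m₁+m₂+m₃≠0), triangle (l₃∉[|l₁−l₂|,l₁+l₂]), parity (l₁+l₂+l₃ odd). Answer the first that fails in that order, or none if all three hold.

azimuthal sum: 1 + 0 − 1 = 0  ✓
l₃ must lie in [3,5]; have l₃=1  ✗
L = 4 + 1 + 1 = 6 (even)

triangle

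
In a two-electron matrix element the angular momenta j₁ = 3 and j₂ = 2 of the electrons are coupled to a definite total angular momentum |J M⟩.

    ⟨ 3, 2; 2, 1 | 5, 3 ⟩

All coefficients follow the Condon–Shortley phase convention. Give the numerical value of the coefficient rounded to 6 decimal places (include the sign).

+0.730297  (= +√(8/15))

triangle: 0!·6!·4!/11! = 17280/39916800
(j±m)!: 5!·1!·3!·1!·8!·2! = 58060800
prefactor² = (2J+1)·Δ·N² = 276480
  k=0: +1/(0!·0!·1!·3!·5!·1!) = 1/720
Σ = 1/720  ⇒  CG² = 276480·(1/720)² = 8/15
CG = +√(8/15) = +0.730297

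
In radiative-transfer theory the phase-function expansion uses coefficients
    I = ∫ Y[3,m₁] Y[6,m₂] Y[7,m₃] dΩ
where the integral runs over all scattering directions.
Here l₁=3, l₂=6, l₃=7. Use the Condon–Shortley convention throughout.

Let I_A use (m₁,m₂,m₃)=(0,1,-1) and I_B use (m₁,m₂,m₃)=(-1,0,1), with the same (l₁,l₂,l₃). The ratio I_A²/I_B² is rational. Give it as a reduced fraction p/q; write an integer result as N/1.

Same 3,6,7: normalisation and zero-m 3j drop out of the ratio.
A: Δ: 2! 4! 10! / 17! → 1/2042040; sum: t=0:+1/362880 t=1:−1/69120 t=2:+1/172800 = -43/7257600; 3j²(3 6 7; 0 1 -1) = Δ·Π!·Σ² = 1849/170170  (sign -1)
B: Δ: 2! 4! 10! / 17! → 1/2042040; sum: t=0:+1/829440 t=1:−1/86400 t=2:+1/138240 = -13/4147200; 3j²(3 6 7; -1 0 1) = Δ·Π!·Σ² = 13/3740  (sign -1)
I_A²/I_B² = (1849/170170)/(13/3740) = 3698/1183

3698/1183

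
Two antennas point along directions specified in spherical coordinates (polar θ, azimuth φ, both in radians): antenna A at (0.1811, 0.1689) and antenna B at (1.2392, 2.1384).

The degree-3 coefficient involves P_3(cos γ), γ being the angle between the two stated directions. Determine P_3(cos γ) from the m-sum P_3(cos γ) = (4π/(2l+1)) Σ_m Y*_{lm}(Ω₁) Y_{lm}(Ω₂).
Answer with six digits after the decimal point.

-0.340148

Term-by-term m-sum for l=3 (normalisation 4π/7 = 1.795196):
  term(m=-3) = +0.000800+0.000315i   from Y*(Ω₁)=+0.002131+0.001183i, Y(Ω₂)=+0.349616-0.046424i
  term(m=-2) = -0.006776+0.006941i   from Y*(Ω₁)=+0.030768+0.010808i, Y(Ω₂)=-0.125507+0.269673i
  term(m=-1) = +0.012458+0.029572i   from Y*(Ω₁)=+0.220214+0.037552i, Y(Ω₂)=+0.077225+0.121119i
  term(m=+0) = -0.202440+0.000000i   from Y*(Ω₁)=+0.674607-0.000000i, Y(Ω₂)=-0.300086+0.000000i
  term(m=+1) = +0.012458-0.029572i   from Y*(Ω₁)=-0.220214+0.037552i, Y(Ω₂)=-0.077225+0.121119i
  term(m=+2) = -0.006776-0.006941i   from Y*(Ω₁)=+0.030768-0.010808i, Y(Ω₂)=-0.125507-0.269673i
  term(m=+3) = +0.000800-0.000315i   from Y*(Ω₁)=-0.002131+0.001183i, Y(Ω₂)=-0.349616-0.046424i
Σ over m = -0.189477+0.000000i; ×(4π/7) → -0.340148+0.000000i. Real part: -0.340148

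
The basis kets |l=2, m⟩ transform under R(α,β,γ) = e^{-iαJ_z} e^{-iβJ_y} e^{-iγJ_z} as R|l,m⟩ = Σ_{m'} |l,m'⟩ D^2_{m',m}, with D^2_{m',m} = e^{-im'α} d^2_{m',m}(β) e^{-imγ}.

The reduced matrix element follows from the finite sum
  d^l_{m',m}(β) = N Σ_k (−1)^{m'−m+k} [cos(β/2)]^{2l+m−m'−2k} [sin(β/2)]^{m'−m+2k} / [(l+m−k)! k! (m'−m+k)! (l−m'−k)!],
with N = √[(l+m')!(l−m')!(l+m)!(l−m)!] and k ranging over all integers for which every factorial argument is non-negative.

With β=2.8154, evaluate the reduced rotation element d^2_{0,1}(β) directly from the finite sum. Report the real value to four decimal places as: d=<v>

d=-0.3718

d^2_{0,1}(β=2.8154) via the finite sum:
c=cos(2.815400/2)=0.162374, s=sin(2.815400/2)=0.986729; N=√[2·2·6·1]=4.898979
k∈{1,2} keeps every argument non-negative
  k=1: (−1)^0·4.8990/(2)·0.1624^3·0.9867^1 = +0.010347
  k=2: (−1)^1·4.8990/(2)·0.1624^1·0.9867^3 = -0.382109
d^2_{0,1}(2.8154) = +0.010347 -0.382109 = -0.371761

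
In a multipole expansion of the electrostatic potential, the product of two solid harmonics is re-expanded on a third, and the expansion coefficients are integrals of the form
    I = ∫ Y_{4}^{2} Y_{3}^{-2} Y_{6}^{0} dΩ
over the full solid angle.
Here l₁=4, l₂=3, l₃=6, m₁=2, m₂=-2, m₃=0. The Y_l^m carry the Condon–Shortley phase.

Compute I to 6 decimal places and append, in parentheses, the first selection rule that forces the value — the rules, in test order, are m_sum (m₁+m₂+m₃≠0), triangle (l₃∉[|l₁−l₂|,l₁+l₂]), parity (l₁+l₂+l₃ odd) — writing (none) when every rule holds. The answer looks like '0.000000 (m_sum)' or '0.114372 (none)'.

Σlᵢ=13 odd — θ-integrand is odd under cosθ→−cosθ; I=0

0.000000 (parity)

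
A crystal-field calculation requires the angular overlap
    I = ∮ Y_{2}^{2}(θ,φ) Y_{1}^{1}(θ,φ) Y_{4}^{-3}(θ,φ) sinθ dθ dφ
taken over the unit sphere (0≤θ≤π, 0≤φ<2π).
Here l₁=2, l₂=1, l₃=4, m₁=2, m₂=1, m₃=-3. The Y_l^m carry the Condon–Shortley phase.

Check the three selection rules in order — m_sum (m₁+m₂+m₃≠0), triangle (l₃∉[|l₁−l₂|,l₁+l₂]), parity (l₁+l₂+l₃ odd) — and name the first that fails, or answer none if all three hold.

m₁+m₂+m₃ = 2 + 1 − 3 = 0  ✓
triangle: need |l₁−l₂| ≤ l₃ ≤ l₁+l₂ = [1,3]; l₃=4 is outside  ✗
parity: l₁+l₂+l₃ = 7 is odd

triangle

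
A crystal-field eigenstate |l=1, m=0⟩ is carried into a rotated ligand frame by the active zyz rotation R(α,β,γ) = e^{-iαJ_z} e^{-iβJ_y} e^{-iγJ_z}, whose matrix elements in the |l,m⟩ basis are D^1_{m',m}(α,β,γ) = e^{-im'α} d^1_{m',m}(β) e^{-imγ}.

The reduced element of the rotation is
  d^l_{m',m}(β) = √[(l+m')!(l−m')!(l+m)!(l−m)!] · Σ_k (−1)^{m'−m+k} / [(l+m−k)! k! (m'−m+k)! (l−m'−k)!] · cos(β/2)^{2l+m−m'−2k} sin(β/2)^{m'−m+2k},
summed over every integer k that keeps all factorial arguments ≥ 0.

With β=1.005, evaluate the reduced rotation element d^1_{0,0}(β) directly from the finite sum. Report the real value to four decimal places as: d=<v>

d=0.5361

d^1_{0,0}(β=1.0050) via the finite sum:
With c≡cos(β/2)=0.876381 and s≡sin(β/2)=0.481618, N=[1·1·1·1]^{1/2}=1.000000
k∈{0,1} keeps every argument non-negative
  k=0: (−1)^0·1.0000/(1)·0.8764^2·0.4816^0 = +0.768044
  k=1: (−1)^1·1.0000/(1)·0.8764^0·0.4816^2 = -0.231956
d^1_{0,0}(1.0050) = +0.768044 -0.231956 = +0.536088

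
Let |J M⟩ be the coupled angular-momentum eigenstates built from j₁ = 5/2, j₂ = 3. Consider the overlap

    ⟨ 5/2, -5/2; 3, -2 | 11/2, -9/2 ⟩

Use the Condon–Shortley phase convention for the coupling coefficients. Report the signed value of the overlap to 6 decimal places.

+0.738549  (= +√(6/11))

√[12·0!5!6!/12! · 0!5!1!5!1!10!] = √(1244160000/11)
  +(−1)^0/∏(0,0,5,1,0,5)! = 1/14400  (running 1/14400)
⟨..|..⟩ = √(1244160000/11)·(1/14400) = +0.738549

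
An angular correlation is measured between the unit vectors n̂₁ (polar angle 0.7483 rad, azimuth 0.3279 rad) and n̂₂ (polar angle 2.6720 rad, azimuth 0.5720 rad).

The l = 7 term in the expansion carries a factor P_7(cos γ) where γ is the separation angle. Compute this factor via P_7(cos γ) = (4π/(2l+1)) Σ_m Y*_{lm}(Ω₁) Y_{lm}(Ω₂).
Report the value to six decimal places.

0.121464

Expand P_7 via completeness: Σ_{m} conj(Y_{7,m}) at Ω₁ times Y_{7,m} at Ω₂ —
  m=-7: (-0.022371+0.025276i) × (-0.001264+0.001476i) = -0.000009-0.000065i  (running Σ = -0.000009-0.000065i)
  m=-6: (-0.052548+0.125474i) × (+0.013727-0.004102i) = -0.000207+0.001938i  (running Σ = -0.000216+0.001873i)
  m=-5: (-0.021971+0.319295i) × (-0.062457-0.018068i) = +0.007141-0.019545i  (running Σ = +0.006926-0.017672i)
  m=-4: (+0.117626+0.443603i) × (+0.132355+0.151760i) = -0.051753+0.076564i  (running Σ = -0.044827+0.058892i)
  m=-3: (+0.169877+0.255317i) × (-0.060739-0.415355i) = +0.095729-0.086067i  (running Σ = +0.050902-0.027175i)
  m=-2: (-0.119075-0.091616i) × (-0.212366+0.466995i) = +0.068072-0.036151i  (running Σ = +0.118973-0.063327i)
  m=-1: (-0.362761-0.123404i) × (+0.123070-0.079232i) = -0.054423+0.013555i  (running Σ = +0.064551-0.049772i)
  m=0: (+0.037230-0.000000i) × (+0.426682+0.000000i) = +0.015886+0.000000i  (running Σ = +0.080436-0.049772i)
  m=1: (+0.362761-0.123404i) × (-0.123070-0.079232i) = -0.054423-0.013555i  (running Σ = +0.026013-0.063327i)
  m=2: (-0.119075+0.091616i) × (-0.212366-0.466995i) = +0.068072+0.036151i  (running Σ = +0.094085-0.027175i)
  m=3: (-0.169877+0.255317i) × (+0.060739-0.415355i) = +0.095729+0.086067i  (running Σ = +0.189814+0.058892i)
  m=4: (+0.117626-0.443603i) × (+0.132355-0.151760i) = -0.051753-0.076564i  (running Σ = +0.138061-0.017672i)
  m=5: (+0.021971+0.319295i) × (+0.062457-0.018068i) = +0.007141+0.019545i  (running Σ = +0.145202+0.001873i)
  m=6: (-0.052548-0.125474i) × (+0.013727+0.004102i) = -0.000207-0.001938i  (running Σ = +0.144996-0.000065i)
  m=7: (+0.022371+0.025276i) × (+0.001264+0.001476i) = -0.000009+0.000065i  (running Σ = +0.144987+0.000000i)
Σ over m = +0.144987+0.000000i; ×(4π/15) → +0.121464+0.000000i. Real part: 0.121464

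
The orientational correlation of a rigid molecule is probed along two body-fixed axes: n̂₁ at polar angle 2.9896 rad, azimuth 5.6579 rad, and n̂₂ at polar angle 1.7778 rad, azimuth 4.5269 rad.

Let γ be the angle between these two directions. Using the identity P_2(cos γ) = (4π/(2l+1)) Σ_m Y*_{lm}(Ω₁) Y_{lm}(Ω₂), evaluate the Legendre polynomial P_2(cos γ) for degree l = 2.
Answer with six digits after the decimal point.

-0.393670

Summing Y*_{l m}(θ₁,φ₁)·Y_{l m}(θ₂,φ₂) over m ∈ [−2, 2]; prefactor 4π/(2·2+1) = 2.513274:
  m=-2: Y*=0.00279 - 0.00840j  Y=-0.34479 - 0.13412j  product -0.00209 + 0.00252j
  m=-1: Y*=-0.09375 + 0.06768j  Y=0.02866 - 0.15273j  product 0.00765 + 0.01626j
  m=+0: Y*=0.60909 + 0.00000j  Y=-0.27542 + 0.00000j  product -0.16776 + 0.00000j
  m=+1: Y*=0.09375 + 0.06768j  Y=-0.02866 - 0.15273j  product 0.00765 - 0.01626j
  m=+2: Y*=0.00279 + 0.00840j  Y=-0.34479 + 0.13412j  product -0.00209 - 0.00252j
Accumulated sum -0.15664 - 0.00000j; after 4π/(2l+1) scaling, -0.39367 - 0.00000j ⇒ P_2 = -0.393670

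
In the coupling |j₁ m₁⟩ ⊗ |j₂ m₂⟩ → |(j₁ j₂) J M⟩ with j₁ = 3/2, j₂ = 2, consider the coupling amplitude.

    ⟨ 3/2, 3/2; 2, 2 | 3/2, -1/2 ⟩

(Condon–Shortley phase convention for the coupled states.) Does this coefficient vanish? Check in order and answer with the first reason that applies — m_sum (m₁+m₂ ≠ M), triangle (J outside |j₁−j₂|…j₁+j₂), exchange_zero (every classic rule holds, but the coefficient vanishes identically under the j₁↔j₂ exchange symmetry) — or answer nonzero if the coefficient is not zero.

m_sum

m-sum: m₁+m₂ = 3/2+2 = 7/2, M = -1/2  ✗ ⇒ coefficient is 0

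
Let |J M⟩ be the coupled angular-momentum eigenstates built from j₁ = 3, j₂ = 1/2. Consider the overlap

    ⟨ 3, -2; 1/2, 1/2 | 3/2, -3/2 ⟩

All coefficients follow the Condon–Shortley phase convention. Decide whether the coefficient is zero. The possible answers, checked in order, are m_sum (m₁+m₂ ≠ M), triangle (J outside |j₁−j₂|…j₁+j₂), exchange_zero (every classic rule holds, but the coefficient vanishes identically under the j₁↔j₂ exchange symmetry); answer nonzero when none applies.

triangle

m-sum: m₁+m₂ = -2+1/2 = -3/2, M = -3/2  ✓
triangle: need |j₁−j₂| ≤ J ≤ j₁+j₂, i.e. J ∈ [5/2, 7/2]; J = 3/2 is outside ✗ ⇒ coefficient is 0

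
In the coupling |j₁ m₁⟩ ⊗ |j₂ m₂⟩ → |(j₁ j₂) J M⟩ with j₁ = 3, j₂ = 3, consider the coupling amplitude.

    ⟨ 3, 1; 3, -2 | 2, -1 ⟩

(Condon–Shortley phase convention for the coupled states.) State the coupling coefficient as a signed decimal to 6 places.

triangle: 4!*2!*2!/9! = 96/362880
(j±m)!: 4!*2!*1!*5!*1!*3! = 34560
prefactor² = (2J+1)*Δ*N² = 320/7
  k=0: +1/(0!*4!*2!*1!*0!*1!) = 1/48
  k=1: −1/(1!*3!*1!*0!*1!*2!) = -1/12
Σ = -1/16  ⇒  CG² = 320/7*(-1/16)² = 5/28
CG = −√(5/28) = -0.422577

-0.422577  (= −√(5/28))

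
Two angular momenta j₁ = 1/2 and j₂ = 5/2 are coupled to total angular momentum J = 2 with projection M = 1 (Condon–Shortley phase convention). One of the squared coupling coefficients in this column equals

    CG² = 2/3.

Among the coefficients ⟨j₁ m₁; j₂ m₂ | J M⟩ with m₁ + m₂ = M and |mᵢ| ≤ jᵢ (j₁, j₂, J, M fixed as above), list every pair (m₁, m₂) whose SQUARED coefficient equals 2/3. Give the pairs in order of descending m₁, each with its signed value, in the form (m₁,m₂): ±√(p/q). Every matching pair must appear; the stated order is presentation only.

Admissible pairs with m₁+m₂ = M = 1: (-1/2,3/2), (1/2,1/2)
  (m₁,m₂)=(1/2,1/2): CG² = 1/3, CG = +√(1/3)
  (m₁,m₂)=(-1/2,3/2): CG² = 2/3, CG = −√(2/3)   ← matches the target
Pairs with CG² = 2/3: (-1/2,3/2): −√(2/3)

(-1/2,3/2): −√(2/3)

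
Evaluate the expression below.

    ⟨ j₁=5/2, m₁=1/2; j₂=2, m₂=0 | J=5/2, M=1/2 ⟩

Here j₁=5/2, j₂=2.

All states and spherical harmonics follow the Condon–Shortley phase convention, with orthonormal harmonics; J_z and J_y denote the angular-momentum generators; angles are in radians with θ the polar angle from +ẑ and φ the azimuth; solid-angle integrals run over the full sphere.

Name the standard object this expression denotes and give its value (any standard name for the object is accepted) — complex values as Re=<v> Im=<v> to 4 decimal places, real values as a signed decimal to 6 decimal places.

Clebsch–Gordan coefficient, −√(8/35) ≈ -0.478091

This is a Clebsch–Gordan (vector-coupling) coefficient.
√[6·2!3!2!/8! · 3!2!2!2!3!2!] = √(72/35)
  +(−1)^0/∏(0,2,2,2,1,0)! = 1/8  (running 1/8)
  +(−1)^1/∏(1,1,1,1,2,1)! = -1/2  (running -3/8)
  +(−1)^2/∏(2,0,0,0,3,2)! = 1/24  (running -1/3)
⟨..|..⟩ = √(72/35)·(-1/3) = -0.478091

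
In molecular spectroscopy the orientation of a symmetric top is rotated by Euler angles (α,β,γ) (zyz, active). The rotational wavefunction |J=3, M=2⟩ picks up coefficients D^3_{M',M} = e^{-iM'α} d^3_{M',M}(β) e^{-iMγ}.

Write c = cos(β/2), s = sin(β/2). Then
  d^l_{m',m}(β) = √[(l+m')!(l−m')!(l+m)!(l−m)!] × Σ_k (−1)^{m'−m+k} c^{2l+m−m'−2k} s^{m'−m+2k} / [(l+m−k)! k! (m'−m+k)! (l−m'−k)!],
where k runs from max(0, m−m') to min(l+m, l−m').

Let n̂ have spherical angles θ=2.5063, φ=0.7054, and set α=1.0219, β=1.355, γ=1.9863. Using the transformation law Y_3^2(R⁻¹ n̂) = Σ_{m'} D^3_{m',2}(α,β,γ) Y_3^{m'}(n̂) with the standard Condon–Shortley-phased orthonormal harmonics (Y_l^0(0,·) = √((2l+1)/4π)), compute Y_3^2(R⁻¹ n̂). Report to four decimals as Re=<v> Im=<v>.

Re=-0.1099 Im=0.3127

Need the full column D^3_{m',2} for m'=−3..3 at α=1.0219, β=1.3550, γ=1.9863.
cos(β/2)=0.779142, sin(β/2)=0.626847
d^3_{-3,2}: single k=5 term ⇒ +0.184714;  D = +0.113819-0.145481i
d^3_{-2,2}: k∈[4..5] ⇒ +0.468652 -0.060669 = +0.407982;  D = -0.142959-0.382115i
d^3_{-1,2}: k∈[3..4] ⇒ +0.736826 -0.238465 = +0.498361;  D = -0.489309-0.094557i
d^3_{0,2}: k∈[2..3] ⇒ +0.793142 -0.513382 = +0.279760;  D = -0.188595+0.206634i
d^3_{1,2}: k∈[1..2] ⇒ +0.569175 -0.736826 = -0.167652;  D = -0.046672-0.161025i
d^3_{2,2}: k∈[0..1] ⇒ +0.223718 -0.724036 = -0.500318;  D = -0.482619-0.131900i
d^3_{3,2}: single k=0 term ⇒ -0.440881;  D = -0.321046+0.302167i
Y_3^{m'}(θ=2.5063,φ=0.7054) and Σ D·Y over m':
  (+0.1138-0.1455i)·(-0.0452-0.0745i)  (-0.1430-0.3821i)·(-0.0461+0.2860i)  (-0.4893-0.0946i)·(+0.3270-0.2784i)  (-0.1886+0.2066i)·(-0.0719+0.0000i)  (-0.0467-0.1610i)·(-0.3270-0.2784i)  (-0.4826-0.1319i)·(-0.0461-0.2860i)  (-0.3210+0.3022i)·(+0.0452-0.0745i)
Y_3^2(R⁻¹ n̂) = -0.109899+0.312658i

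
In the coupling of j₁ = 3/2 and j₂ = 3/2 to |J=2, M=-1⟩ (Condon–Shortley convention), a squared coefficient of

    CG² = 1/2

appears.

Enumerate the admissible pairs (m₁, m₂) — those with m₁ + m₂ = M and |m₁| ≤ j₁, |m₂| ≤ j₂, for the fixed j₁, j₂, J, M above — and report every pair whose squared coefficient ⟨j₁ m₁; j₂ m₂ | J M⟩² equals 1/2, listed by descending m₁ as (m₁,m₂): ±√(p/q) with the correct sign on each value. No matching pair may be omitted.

(1/2,-3/2): +√(1/2); (-3/2,1/2): −√(1/2)

Admissible pairs with m₁+m₂ = M = -1: (-3/2,1/2), (-1/2,-1/2), (1/2,-3/2)
  (m₁,m₂)=(1/2,-3/2): CG² = 1/2, CG = +√(1/2)   ← matches the target
  (m₁,m₂)=(-1/2,-1/2): CG² = 0/1, CG = 0
  (m₁,m₂)=(-3/2,1/2): CG² = 1/2, CG = −√(1/2)   ← matches the target
Pairs with CG² = 1/2: (1/2,-3/2): +√(1/2); (-3/2,1/2): −√(1/2)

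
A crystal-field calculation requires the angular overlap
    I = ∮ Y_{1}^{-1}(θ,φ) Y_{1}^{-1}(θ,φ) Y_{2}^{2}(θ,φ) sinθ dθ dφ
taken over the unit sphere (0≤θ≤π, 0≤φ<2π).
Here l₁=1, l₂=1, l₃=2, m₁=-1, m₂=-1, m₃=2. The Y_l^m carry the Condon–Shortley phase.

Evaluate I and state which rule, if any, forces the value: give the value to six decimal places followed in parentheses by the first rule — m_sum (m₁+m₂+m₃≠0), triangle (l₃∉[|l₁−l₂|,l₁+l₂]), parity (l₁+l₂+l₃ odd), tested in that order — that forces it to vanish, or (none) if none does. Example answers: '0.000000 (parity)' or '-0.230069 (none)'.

0.309019 (none)

Rules hold: Σm=0, L=4 even, 0≤2≤2.
N = 3·3·5 = 45
Δ = 0!·2!·2!/5! = 1/30
Racah Σ t=0..0: t=0:+1/1 = 1/1
⇒ 3j(1 1 2; 0 0 0)² = 2/15, sgn +1
Racah Σ t=0..0: t=0:+1/4 = 1/4
⇒ 3j(1 1 2; -1 -1 2)² = 1/5, sgn +1
4πI² = N·(3j₀)²·(3jₘ)² = 6/5
I = +1·√(1.2/4π) = 0.30901936
No selection rule forces the value: the integral is nonzero (none).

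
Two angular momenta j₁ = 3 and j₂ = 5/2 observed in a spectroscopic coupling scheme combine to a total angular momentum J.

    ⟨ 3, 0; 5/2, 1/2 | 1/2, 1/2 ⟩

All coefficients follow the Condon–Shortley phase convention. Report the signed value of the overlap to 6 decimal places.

triangle: 5!×1!×0!/7! = 120/5040
(j±m)!: 3!×3!×3!×2!×1!×0! = 432
prefactor² = (2J+1)×Δ×N² = 144/7
  k=3: −1/(3!×2!×0!×0!×1!×0!) = -1/12
Σ = -1/12  ⇒  CG² = 144/7×(-1/12)² = 1/7
CG = −√(1/7) = -0.377964

−√(1/7) ≈ -0.377964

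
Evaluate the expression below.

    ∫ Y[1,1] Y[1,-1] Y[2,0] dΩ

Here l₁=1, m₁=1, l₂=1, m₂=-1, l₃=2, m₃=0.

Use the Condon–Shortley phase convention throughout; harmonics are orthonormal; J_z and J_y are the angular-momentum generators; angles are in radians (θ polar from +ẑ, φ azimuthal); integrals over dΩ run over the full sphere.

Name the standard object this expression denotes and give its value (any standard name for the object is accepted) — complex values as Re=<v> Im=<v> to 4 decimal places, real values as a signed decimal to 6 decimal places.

Gaunt coefficient, +0.126157

This is a Gaunt coefficient — the integral of a triple product of spherical harmonics over the sphere.
Rules hold: Σm=0, L=4 even, 0≤2≤2.
N = 3·3·5 = 45
Δ = 0!·2!·2!/5! = 1/30
Racah Σ t=0..0: t=0:+1/1 = 1/1
⇒ 3j(1 1 2; 0 0 0)² = 2/15, sgn +1
Racah Σ t=0..0: t=0:+1/4 = 1/4
⇒ 3j(1 1 2; 1 -1 0)² = 1/30, sgn +1
4πI² = N·(3j₀)²·(3jₘ)² = 1/5
I = +1·√(0.2/4π) = 0.12615663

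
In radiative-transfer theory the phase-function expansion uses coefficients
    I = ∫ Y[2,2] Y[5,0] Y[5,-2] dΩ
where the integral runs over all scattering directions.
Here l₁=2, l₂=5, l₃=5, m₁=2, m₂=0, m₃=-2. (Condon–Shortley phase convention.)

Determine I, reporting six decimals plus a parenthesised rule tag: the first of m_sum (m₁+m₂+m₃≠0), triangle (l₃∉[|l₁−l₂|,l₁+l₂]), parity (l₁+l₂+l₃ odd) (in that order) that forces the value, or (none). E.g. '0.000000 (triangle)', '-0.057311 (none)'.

-0.191372 (none)

Checks pass: Σm=0; 12 even; l₃=5∈[3,7].
(2·2+1)(2·5+1)(2·5+1) = 605
Δ: 2! 2! 8! / 13! → 1/38610
sum: t=0:+1/2880 t=1:−1/576 t=2:+1/2880 = -1/960
3j²(2 5 5; 0 0 0) = Δ·Π!·Σ² = 10/429  (sign +1)
sum: t=0:+1/2880 = 1/2880
3j²(2 5 5; 2 0 -2) = Δ·Π!·Σ² = 14/429  (sign -1)
combine: 4πI² = 605·10/429·14/429 = 700/1521
take √, sign -1: I = -0.19137248
No selection rule forces the value: the integral is nonzero (none).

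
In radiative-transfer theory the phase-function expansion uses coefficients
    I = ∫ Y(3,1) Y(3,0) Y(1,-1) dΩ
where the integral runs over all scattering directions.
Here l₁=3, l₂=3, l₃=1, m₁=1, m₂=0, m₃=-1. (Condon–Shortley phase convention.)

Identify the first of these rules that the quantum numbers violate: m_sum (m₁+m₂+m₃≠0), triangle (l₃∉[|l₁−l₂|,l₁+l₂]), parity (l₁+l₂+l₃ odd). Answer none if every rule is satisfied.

azimuthal sum: 1 + 0 − 1 = 0  ✓
0 ≤ 1 ≤ 6 (triangle on l)  ✓
L = 3 + 3 + 1 = 7 (odd)  ✗

parity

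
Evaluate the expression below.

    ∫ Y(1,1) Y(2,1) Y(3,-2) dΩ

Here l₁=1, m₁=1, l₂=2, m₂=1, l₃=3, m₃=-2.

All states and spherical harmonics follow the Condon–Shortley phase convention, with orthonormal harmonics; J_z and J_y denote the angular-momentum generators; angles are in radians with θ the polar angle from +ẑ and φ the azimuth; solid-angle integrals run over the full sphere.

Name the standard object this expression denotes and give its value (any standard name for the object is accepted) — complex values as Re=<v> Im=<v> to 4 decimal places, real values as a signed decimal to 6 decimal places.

This is a Gaunt coefficient — the integral of a triple product of spherical harmonics over the sphere.
Rules hold: Σm=0, L=6 even, 1≤3≤3.
N = 3·5·7 = 105
Δ = 0!·2!·4!/7! = 1/105
Racah Σ t=0..0: t=0:+1/4 = 1/4
⇒ 3j(1 2 3; 0 0 0)² = 3/35, sgn -1
Racah Σ t=0..0: t=0:+1/12 = 1/12
⇒ 3j(1 2 3; 1 1 -2)² = 2/21, sgn -1
4πI² = N·(3j₀)²·(3jₘ)² = 6/7
I = +1·√(0.857143/4π) = 0.26116903

Gaunt coefficient, +0.261169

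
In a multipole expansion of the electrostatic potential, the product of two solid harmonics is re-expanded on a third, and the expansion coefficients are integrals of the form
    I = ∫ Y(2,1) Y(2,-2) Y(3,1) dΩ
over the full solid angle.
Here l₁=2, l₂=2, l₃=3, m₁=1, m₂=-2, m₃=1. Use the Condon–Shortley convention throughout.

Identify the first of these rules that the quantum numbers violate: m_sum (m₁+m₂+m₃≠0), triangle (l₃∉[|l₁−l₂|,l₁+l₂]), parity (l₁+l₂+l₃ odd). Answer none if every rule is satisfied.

parity

azimuthal sum: 1 − 2 + 1 = 0  ✓
0 ≤ 3 ≤ 4 (triangle on l)  ✓
L = 2 + 2 + 3 = 7 (odd)  ✗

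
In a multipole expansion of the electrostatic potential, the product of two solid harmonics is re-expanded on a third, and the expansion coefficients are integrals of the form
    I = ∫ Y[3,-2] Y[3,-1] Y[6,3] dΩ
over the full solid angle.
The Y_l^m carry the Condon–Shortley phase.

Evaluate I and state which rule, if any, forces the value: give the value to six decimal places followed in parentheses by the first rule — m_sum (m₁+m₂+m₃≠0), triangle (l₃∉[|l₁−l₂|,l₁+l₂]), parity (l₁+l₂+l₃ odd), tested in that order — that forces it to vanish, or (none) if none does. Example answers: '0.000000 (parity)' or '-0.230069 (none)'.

m-sum 0 ✓  L=12 even ✓  0≤6≤6 ✓
Π(2lᵢ+1) = 7×7×13 = 637
triangle coeff Δ(3,3,6) = 1/12012
Σ_t [0,0]: t=0:+1/1296 = 1/1296
(3j)²=100/3003 [(3 3 6; 0 0 0)], sign=+1
Σ_t [0,0]: t=0:+1/5760 = 1/5760
(3j)²=9/286 [(3 3 6; -2 -1 3)], sign=-1
⇒ 4πI² = 1050/1573
I = (-1)√(1050/1573/(4π)) = -0.23047581
No selection rule forces the value: the integral is nonzero (none).

-0.230476 (none)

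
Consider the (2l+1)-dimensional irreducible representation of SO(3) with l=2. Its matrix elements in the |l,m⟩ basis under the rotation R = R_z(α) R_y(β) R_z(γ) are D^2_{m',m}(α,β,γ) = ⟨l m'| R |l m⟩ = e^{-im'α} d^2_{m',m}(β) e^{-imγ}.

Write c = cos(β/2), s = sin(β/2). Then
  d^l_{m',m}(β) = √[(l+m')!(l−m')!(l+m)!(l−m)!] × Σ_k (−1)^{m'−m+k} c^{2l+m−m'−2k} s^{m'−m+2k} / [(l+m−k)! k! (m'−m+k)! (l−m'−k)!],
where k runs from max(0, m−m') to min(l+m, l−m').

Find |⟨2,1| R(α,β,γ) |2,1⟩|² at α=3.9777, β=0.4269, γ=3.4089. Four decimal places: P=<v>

P=0.6142

D^2_{1,1}(3.9777,0.4269,3.4089) = e^{-i·1·3.9777}·d^2_{1,1}(0.4269)·e^{-i·1·3.4089}. Compute d first:
With c≡cos(β/2)=0.977306 and s≡sin(β/2)=0.211833, N=[6·1·6·1]^{1/2}=6.000000
k∈{0,1} keeps every argument non-negative
  k=0: (−1)^0·6.0000/(6)·0.9773^4·0.2118^0 = +0.912267
  k=1: (−1)^1·6.0000/(2)·0.9773^2·0.2118^2 = -0.128579
d^2_{1,1}(0.4269) = +0.912267 -0.128579 = +0.783689
|D^2_{1,1}|² = |d^2_{1,1}(β)|² = (+0.783689)² = 0.614168 (the z-rotation phases have unit modulus)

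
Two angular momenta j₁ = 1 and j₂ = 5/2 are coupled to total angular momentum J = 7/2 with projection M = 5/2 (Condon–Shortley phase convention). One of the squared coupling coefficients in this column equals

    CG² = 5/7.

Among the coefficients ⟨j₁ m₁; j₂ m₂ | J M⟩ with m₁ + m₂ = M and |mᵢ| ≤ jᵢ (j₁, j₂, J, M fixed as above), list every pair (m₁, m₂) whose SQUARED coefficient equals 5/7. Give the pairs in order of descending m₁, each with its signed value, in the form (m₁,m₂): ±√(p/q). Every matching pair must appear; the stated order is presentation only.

(1,3/2): +√(5/7)

Admissible pairs with m₁+m₂ = M = 5/2: (0,5/2), (1,3/2)
  (m₁,m₂)=(1,3/2): CG² = 5/7, CG = +√(5/7)   ← matches the target
  (m₁,m₂)=(0,5/2): CG² = 2/7, CG = +√(2/7)
Pairs with CG² = 5/7: (1,3/2): +√(5/7)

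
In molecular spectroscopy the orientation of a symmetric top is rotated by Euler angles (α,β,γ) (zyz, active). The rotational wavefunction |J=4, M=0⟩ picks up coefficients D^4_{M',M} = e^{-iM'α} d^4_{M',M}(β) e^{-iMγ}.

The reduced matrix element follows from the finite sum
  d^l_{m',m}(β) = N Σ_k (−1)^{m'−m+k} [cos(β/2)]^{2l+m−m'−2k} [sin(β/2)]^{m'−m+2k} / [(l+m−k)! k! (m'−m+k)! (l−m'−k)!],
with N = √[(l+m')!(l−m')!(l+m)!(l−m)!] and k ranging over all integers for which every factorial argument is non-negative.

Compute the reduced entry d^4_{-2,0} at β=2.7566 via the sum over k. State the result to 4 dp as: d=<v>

d^4_{-2,0}(β=2.7566) via the finite sum:
c=cos(2.756600/2)=0.191310, s=sin(2.756600/2)=0.981530; N=√[2·720·24·24]=910.735966
The bounds max(0,m−m')=2 and min(l+m,l−m')=4 give 3 terms
  k=2: (−1)^0·910.7360/(96)·0.1913^6·0.9815^2 = +0.000448
  k=3: (−1)^1·910.7360/(36)·0.1913^4·0.9815^4 = -0.031452
  k=4: (−1)^2·910.7360/(96)·0.1913^2·0.9815^6 = +0.310467
d^4_{-2,0}(2.7566) = +0.000448 -0.031452 +0.310467 = +0.279463

d=0.2795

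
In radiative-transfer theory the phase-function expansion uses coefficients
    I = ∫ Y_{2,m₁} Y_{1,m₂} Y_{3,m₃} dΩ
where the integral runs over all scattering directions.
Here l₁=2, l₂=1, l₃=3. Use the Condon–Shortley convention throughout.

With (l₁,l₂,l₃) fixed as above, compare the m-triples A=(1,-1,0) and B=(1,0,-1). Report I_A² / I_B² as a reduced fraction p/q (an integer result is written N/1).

l's match ⇒ only the (l;m) 3-j factors differ between A and B.
A: triangle coeff Δ(2,1,3) = 1/105; Σ_t [0,0]: t=0:+1/12 = 1/12; (3j)²=1/35 [(2 1 3; 1 -1 0)], sign=-1
B: triangle coeff Δ(2,1,3) = 1/105; Σ_t [0,0]: t=0:+1/6 = 1/6; (3j)²=8/105 [(2 1 3; 1 0 -1)], sign=+1
I_A²/I_B² = (1/35)/(8/105) = 3/8

3/8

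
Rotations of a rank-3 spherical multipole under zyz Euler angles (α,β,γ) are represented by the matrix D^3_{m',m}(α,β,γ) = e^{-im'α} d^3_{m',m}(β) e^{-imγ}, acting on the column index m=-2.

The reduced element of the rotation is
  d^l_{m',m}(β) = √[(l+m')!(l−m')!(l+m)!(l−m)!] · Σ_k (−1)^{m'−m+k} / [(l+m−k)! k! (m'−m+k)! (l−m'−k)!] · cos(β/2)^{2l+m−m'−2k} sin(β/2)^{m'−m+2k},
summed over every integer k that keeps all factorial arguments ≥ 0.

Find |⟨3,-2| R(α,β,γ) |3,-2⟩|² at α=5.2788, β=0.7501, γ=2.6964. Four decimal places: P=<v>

P=0.0213

D^3_{-2,-2}(5.2788,0.7501,2.6964) = e^{-i·-2·5.2788}·d^3_{-2,-2}(0.7501)·e^{-i·-2·2.6964}. Compute d first:
With c≡cos(β/2)=0.930489 and s≡sin(β/2)=0.366319, N=[1·120·1·120]^{1/2}=120.000000
The bounds max(0,m−m')=0 and min(l+m,l−m')=1 give 2 terms
  k=0: (−1)^0·120.0000/(120)·0.9305^6·0.3663^0 = +0.649035
  k=1: (−1)^1·120.0000/(24)·0.9305^4·0.3663^2 = -0.502961
d^3_{-2,-2}(0.7501) = +0.649035 -0.502961 = +0.146074
|D^3_{-2,-2}|² = |d^3_{-2,-2}(β)|² = (+0.146074)² = 0.021338 (the z-rotation phases have unit modulus)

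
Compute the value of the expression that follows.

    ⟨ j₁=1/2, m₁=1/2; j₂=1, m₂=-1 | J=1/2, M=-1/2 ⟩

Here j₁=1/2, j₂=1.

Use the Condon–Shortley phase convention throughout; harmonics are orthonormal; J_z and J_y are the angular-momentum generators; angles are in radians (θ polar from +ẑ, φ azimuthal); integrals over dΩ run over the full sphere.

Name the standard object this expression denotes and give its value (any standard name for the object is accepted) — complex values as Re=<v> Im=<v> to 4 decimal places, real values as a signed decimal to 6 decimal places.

This is a Clebsch–Gordan (vector-coupling) coefficient.
√[2·1!0!1!/3! · 1!0!0!2!0!1!] = √(2/3)
  +(−1)^0/∏(0,1,0,0,0,1)! = 1  (running 1)
⟨..|..⟩ = √(2/3)·(1) = +0.816497

Clebsch–Gordan coefficient, +√(2/3) ≈ +0.816497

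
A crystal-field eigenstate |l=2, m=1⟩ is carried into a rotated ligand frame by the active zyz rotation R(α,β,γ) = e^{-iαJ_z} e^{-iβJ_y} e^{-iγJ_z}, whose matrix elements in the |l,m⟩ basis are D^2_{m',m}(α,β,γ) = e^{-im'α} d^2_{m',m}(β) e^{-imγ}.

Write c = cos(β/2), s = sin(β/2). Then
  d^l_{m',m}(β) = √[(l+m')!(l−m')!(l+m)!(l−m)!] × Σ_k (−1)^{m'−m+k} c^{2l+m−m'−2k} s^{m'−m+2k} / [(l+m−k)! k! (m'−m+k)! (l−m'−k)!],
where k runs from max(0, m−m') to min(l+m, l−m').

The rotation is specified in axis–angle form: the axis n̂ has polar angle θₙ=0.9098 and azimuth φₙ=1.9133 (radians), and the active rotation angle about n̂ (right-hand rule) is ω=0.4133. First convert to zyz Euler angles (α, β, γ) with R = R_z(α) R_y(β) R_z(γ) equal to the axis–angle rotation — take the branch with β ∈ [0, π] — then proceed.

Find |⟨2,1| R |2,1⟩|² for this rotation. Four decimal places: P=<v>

P=0.7597

Axis–angle → zyz. n̂ = (sinθₙcosφₙ, sinθₙsinφₙ, cosθₙ) = (-0.265111, +0.743531, +0.613904), ω = 0.4133.
R = I cosω + sinω [n̂]ₓ + (1−cosω) n̂n̂ᵀ gives
  R = [+0.921718, -0.263162, +0.284923; +0.229967, +0.962349, +0.144911; -0.312331, -0.068044, +0.947533]
β = atan2(√(R₁₃²+R₂₃²), R₃₃) = 0.325367; α = atan2(R₂₃, R₁₃) mod 2π = 0.470501; γ = atan2(R₃₂, −R₃₁) mod 2π = 6.068678
First d^2_{1,1}(β=0.3254), then the phase factors e^{-i(1)α} and e^{-i(1)γ}:
Half-angle: c=0.986796, s=0.161967. N=√(6·1·6·1)=6.000000
The bounds max(0,m−m')=0 and min(l+m,l−m')=1 give 2 terms
  k=0: (−1)^0·6.0000/(6)·0.9868^4·0.1620^0 = +0.948222
  k=1: (−1)^1·6.0000/(2)·0.9868^2·0.1620^2 = -0.076635
d^2_{1,1}(0.3254) = +0.948222 -0.076635 = +0.871586
|D^2_{1,1}|² = |d^2_{1,1}(β)|² = (+0.871586)² = 0.759662 (the z-rotation phases have unit modulus)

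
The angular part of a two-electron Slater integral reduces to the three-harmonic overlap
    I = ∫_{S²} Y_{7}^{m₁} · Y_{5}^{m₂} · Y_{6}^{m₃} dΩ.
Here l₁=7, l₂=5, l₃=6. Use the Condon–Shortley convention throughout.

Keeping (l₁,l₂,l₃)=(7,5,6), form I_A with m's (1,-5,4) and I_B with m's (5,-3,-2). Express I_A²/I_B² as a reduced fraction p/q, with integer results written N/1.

9800/99

l's match ⇒ only the (l;m) 3-j factors differ between A and B.
A: triangle coeff Δ(7,5,6) = 1/174594420; Σ_t [0,0]: t=0:+1/24883200 = 1/24883200; (3j)²=980/138567 [(7 5 6; 1 -5 4)], sign=+1
B: triangle coeff Δ(7,5,6) = 1/174594420; Σ_t [0,2]: t=0:+1/4147200 t=1:−1/3628800 t=2:+1/46448640 = -1/77414400; (3j)²=3/41990 [(7 5 6; 5 -3 -2)], sign=-1
I_A²/I_B² = (980/138567)/(3/41990) = 9800/99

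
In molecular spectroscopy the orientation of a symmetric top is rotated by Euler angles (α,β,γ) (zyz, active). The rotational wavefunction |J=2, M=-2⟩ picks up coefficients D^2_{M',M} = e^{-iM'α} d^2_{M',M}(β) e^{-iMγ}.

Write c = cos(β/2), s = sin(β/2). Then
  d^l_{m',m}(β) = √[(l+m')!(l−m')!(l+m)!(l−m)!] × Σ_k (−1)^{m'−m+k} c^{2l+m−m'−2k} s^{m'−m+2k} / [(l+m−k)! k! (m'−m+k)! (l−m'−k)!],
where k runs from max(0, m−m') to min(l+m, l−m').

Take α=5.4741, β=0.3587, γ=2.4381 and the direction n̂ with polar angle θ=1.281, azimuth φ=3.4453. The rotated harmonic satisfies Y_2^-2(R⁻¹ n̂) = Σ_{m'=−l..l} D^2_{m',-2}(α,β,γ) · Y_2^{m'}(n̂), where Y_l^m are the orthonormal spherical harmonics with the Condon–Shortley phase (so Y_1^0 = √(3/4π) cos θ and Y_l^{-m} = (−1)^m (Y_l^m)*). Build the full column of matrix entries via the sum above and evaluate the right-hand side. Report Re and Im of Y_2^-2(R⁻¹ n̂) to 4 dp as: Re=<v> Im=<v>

Need the full column D^2_{m',-2} for m'=−2..2 at α=5.4741, β=0.3587, γ=2.4381.
cos(β/2)=0.983960, sin(β/2)=0.178390
d^2_{-2,-2}: single k=0 term ⇒ +0.937367;  D = -0.931020-0.108897i
d^2_{-1,-2}: single k=0 term ⇒ -0.339886;  D = +0.204413+0.271546i
d^2_{0,-2}: single k=0 term ⇒ +0.075470;  D = +0.012308-0.074459i
d^2_{1,-2}: single k=0 term ⇒ -0.011172;  D = -0.009234+0.006289i
d^2_{2,-2}: single k=0 term ⇒ +0.001013;  D = +0.000990+0.000212i
Y_2^{m'}(θ=1.281,φ=3.4453) and Σ D·Y over m':
  (-0.9310-0.1089i)·(+0.2913-0.2025i)  (+0.2044+0.2715i)·(-0.2019+0.0633i)  (+0.0123-0.0745i)·(-0.2381+0.0000i)  (-0.0092+0.0063i)·(+0.2019+0.0633i)  (+0.0010+0.0002i)·(+0.2913+0.2025i)
Y_2^-2(R⁻¹ n̂) = -0.356628+0.133570i

Re=-0.3566 Im=0.1336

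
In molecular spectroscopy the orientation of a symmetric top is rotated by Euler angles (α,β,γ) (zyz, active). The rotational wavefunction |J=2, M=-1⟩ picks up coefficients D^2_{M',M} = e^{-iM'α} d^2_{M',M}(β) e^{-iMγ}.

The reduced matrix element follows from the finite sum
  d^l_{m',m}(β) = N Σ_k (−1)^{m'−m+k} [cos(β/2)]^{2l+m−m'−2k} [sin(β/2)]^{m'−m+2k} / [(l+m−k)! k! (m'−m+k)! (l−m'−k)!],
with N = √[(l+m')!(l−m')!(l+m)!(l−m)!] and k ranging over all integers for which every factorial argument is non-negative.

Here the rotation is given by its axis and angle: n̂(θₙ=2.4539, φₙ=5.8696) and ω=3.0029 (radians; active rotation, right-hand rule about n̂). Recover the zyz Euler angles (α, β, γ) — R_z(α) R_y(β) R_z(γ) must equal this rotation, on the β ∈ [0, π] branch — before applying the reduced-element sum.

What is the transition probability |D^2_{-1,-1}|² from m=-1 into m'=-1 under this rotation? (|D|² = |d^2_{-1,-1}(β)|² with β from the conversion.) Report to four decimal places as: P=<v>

Axis–angle → zyz. n̂ = (sinθₙcosφₙ, sinθₙsinφₙ, cosθₙ) = (+0.581237, -0.255105, -0.772713), ω = 3.0029.
R = I cosω + sinω [n̂]ₓ + (1−cosω) n̂n̂ᵀ gives
  R = [-0.317969, -0.188303, -0.929214; -0.401956, -0.860865, +0.311998; -0.858678, +0.472708, +0.198039]
β = atan2(√(R₁₃²+R₂₃²), R₃₃) = 1.371440; α = atan2(R₂₃, R₁₃) mod 2π = 2.817655; γ = atan2(R₃₂, −R₃₁) mod 2π = 0.503233
Split into d^2_{-1,-1}(β=1.3714) × two z-phases.
Half-angle: c=0.773963, s=0.633230. N=√(1·6·1·6)=6.000000
k: max(0,(-1)−(-1))=0 … min(2+(-1),2−(-1))=1
  k=0: (−1)^0·6.0000/(6)·0.7740^4·0.6332^0 = +0.358824
  k=1: (−1)^1·6.0000/(2)·0.7740^2·0.6332^2 = -0.720586
d^2_{-1,-1}(1.3714) = +0.358824 -0.720586 = -0.361761
|D^2_{-1,-1}|² = |d^2_{-1,-1}(β)|² = (-0.361761)² = 0.130871 (the z-rotation phases have unit modulus)

P=0.1309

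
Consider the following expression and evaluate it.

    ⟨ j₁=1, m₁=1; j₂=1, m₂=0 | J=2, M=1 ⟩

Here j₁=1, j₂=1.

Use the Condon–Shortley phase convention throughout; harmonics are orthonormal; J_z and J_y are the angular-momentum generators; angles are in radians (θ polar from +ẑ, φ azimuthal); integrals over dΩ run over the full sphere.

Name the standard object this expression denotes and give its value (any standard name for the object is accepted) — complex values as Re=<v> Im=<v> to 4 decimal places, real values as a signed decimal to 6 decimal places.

Clebsch–Gordan coefficient, +√(1/2) ≈ +0.707107

This is a Clebsch–Gordan (vector-coupling) coefficient.
j₁+j₂−J=0  J+j₁−j₂=2  J−j₁+j₂=2  j₁+j₂+J+1=5
(j₁±m₁, j₂±m₂, J±M) = (2,0,1,1,3,1)
P² = 2
sum k=0..0:
  [0] +1/2 = 1/2
S = 1/2
C² = P²·S² = 1/2 ; C = +0.707107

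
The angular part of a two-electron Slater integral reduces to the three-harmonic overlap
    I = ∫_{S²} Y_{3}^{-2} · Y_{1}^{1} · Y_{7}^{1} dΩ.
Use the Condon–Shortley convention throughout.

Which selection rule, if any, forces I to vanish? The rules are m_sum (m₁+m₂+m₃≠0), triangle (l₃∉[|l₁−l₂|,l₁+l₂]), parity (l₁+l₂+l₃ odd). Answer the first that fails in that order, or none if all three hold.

triangle

azimuthal sum: -2 + 1 + 1 = 0  ✓
l₃ must lie in [2,4]; have l₃=7  ✗
L = 3 + 1 + 7 = 11 (odd)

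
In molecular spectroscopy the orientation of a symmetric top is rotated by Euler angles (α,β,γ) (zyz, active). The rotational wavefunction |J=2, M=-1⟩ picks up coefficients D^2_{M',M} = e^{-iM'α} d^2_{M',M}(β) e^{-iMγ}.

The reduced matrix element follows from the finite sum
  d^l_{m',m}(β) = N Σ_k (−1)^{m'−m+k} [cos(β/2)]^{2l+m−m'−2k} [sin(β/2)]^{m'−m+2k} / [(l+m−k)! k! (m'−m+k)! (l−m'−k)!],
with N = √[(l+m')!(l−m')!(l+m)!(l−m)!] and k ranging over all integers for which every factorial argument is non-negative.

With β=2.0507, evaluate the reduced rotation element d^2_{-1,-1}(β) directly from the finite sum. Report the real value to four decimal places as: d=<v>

d=-0.5177

d^2_{-1,-1}(β=2.0507) via the finite sum:
c=cos(2.050700/2)=0.518800, s=sin(2.050700/2)=0.854896; N=√[1·6·1·6]=6.000000
Admissible k: 0..1 (factorial args all ≥0)
  k=0: (−1)^0·6.0000/(6)·0.5188^4·0.8549^0 = +0.072443
  k=1: (−1)^1·6.0000/(2)·0.5188^2·0.8549^2 = -0.590129
d^2_{-1,-1}(2.0507) = +0.072443 -0.590129 = -0.517686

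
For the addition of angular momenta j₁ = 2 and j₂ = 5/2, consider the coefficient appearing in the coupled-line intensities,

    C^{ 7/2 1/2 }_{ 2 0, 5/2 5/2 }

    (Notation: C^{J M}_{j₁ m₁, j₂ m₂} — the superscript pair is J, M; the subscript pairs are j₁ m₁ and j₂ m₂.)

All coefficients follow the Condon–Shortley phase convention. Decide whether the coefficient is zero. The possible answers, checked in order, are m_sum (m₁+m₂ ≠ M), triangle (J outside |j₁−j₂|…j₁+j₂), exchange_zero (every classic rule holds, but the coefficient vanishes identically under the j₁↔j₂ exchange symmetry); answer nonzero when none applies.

m_sum

m-sum: m₁+m₂ = 0+5/2 = 5/2, M = 1/2  ✗ ⇒ coefficient is 0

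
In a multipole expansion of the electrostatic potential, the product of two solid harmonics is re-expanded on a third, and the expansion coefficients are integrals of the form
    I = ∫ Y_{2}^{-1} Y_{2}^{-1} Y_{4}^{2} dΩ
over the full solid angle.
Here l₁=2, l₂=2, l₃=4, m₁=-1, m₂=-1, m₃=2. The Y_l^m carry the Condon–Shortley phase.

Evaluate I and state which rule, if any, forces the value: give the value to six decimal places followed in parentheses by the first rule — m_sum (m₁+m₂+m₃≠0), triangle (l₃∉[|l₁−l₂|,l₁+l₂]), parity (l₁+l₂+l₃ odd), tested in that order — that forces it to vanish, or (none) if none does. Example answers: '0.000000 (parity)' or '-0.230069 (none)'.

Checks pass: Σm=0; 8 even; l₃=4∈[0,4].
(2·2+1)(2·2+1)(2·4+1) = 225
Δ: 0! 4! 4! / 9! → 1/630
sum: t=0:+1/16 = 1/16
3j²(2 2 4; 0 0 0) = Δ·Π!·Σ² = 2/35  (sign +1)
sum: t=0:+1/36 = 1/36
3j²(2 2 4; -1 -1 2) = Δ·Π!·Σ² = 4/63  (sign +1)
combine: 4πI² = 225·2/35·4/63 = 40/49
take √, sign +1: I = 0.25487487
No selection rule forces the value: the integral is nonzero (none).

0.254875 (none)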